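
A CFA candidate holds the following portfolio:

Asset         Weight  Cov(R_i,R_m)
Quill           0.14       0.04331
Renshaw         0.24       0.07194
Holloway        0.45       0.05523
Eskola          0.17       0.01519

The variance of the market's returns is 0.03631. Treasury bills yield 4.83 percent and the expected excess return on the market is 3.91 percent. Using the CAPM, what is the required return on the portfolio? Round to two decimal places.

β_Quill = 0.04331 / 0.03631 = 1.1928
β_Renshaw = 0.07194 / 0.03631 = 1.9813
β_Holloway = 0.05523 / 0.03631 = 1.5211
β_Eskola = 0.01519 / 0.03631 = 0.4183
β_P = Σ w_i β_i = 0.14×1.1928 + 0.24×1.9813 + 0.45×1.5211 + 0.17×0.4183 = 1.3981
E(R_P) = R_f + β_P × MRP = 4.83% + 1.3981 × 3.91% = 10.30%

10.30%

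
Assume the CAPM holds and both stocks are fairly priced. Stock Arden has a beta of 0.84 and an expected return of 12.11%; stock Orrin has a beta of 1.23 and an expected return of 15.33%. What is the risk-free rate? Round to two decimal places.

5.17%

Both satisfy E(R) = R_f + β·MRP, so the slope of the SML is
MRP = (15.33% − 12.11%) / (1.23 − 0.84) = 3.22% / 0.39 = 8.2564%
R_f = E(R_Arden) − β_Arden·MRP = 12.11% − 0.84 × 8.2564% = 5.1746%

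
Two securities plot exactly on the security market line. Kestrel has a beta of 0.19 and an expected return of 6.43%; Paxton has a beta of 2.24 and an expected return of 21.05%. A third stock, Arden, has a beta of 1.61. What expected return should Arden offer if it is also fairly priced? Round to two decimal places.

16.56%

MRP (SML slope) = (21.05% − 6.43%) / (2.24 − 0.19) = 14.62% / 2.05 = 7.1317%
R_f (intercept) = 6.43% − 0.19 × 7.1317% = 5.0750%
E(R_Arden) = R_f + β × MRP = 5.0750% + 1.61 × 7.1317% = 16.56%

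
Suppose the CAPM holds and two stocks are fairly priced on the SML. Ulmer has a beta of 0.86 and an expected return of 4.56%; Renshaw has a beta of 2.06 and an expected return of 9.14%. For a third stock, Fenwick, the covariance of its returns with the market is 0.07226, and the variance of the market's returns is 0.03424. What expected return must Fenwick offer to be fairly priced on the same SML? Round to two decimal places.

MRP = (9.14% − 4.56%) / (2.06 − 0.86) = 3.8167%
R_f = 4.56% − 0.86 × 3.8167% = 1.2776%
β_Fenwick = Cov / Var(R_m) = 0.07226 / 0.03424 = 2.1104
E(R_Fenwick) = R_f + β × MRP = 1.2776% + 2.1104 × 3.8167% = 9.33%

9.33%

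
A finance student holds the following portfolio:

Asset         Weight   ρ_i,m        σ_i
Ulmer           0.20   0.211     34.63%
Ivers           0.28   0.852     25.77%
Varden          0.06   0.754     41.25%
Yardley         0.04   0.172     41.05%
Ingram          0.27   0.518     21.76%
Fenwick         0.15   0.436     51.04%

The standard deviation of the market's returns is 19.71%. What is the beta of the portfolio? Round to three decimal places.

0.819

β_Ulmer = 0.211 × 34.63% / 19.71% = 0.3707
β_Ivers = 0.852 × 25.77% / 19.71% = 1.1140
β_Varden = 0.754 × 41.25% / 19.71% = 1.5780
β_Yardley = 0.172 × 41.05% / 19.71% = 0.3582
β_Ingram = 0.518 × 21.76% / 19.71% = 0.5719
β_Fenwick = 0.436 × 51.04% / 19.71% = 1.1290
β_P = Σ w_i β_i = 0.20×0.3707 + 0.28×1.1140 + 0.06×1.5780 + 0.04×0.3582 + 0.27×0.5719 + 0.15×1.1290 = 0.8188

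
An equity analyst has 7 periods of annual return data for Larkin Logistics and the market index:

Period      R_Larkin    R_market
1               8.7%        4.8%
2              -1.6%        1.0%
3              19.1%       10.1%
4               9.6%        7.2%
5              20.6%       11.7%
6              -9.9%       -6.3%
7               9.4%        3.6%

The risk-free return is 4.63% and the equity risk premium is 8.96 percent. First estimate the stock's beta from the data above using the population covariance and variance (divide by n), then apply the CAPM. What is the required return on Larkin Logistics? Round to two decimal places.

20.22%

Mean R_i = (8.7 − 1.6 + 19.1 + 9.6 + 20.6 − 9.9 + 9.4) / 7 = 7.9857%
Mean R_m = (4.8 + 1.0 + 10.1 + 7.2 + 11.7 − 6.3 + 3.6) / 7 = 4.5857%
Σ(R_i − R̄_i)(R_m − R̄_m) = 383.0786  ⇒  Cov = 383.0786 / 7 = 54.7255
Σ(R_m − R̄_m)² = 220.2286  ⇒  Var(R_m) = 220.2286 / 7 = 31.4612
β = Cov / Var(R_m) = 54.7255 / 31.4612 = 1.7395
E(R) = R_f + β × MRP = 4.63% + 1.7395 × 8.96% = 20.22%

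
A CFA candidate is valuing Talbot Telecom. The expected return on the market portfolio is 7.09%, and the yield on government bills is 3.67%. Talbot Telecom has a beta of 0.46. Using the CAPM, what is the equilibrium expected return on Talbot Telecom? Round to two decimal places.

5.24%

Market risk premium = E(R_m) − R_f = 7.09% − 3.67% = 3.42%
E(R) = R_f + β × MRP = 3.67% + 0.46 × 3.42% = 5.24%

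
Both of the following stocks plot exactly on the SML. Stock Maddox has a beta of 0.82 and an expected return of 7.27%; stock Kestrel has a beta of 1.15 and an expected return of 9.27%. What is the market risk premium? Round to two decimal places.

6.06%

Both satisfy E(R) = R_f + β·MRP, so the slope of the SML is
MRP = (9.27% − 7.27%) / (1.15 − 0.82) = 2.00% / 0.33 = 6.0606%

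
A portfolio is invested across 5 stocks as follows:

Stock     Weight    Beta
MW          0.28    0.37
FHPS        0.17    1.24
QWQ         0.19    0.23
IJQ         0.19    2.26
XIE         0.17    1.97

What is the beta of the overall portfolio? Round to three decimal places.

β_P = Σ w_i β_i = 0.28×0.37 + 0.17×1.24 + 0.19×0.23 + 0.19×2.26 + 0.17×1.97 = 1.1224

1.122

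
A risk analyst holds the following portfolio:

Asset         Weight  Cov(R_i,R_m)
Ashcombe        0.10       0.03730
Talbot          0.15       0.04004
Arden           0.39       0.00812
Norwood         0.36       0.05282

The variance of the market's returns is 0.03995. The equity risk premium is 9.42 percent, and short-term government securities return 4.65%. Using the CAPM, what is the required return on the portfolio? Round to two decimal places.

β_Ashcombe = 0.03730 / 0.03995 = 0.9337
β_Talbot = 0.04004 / 0.03995 = 1.0023
β_Arden = 0.00812 / 0.03995 = 0.2033
β_Norwood = 0.05282 / 0.03995 = 1.3222
β_P = Σ w_i β_i = 0.10×0.9337 + 0.15×1.0023 + 0.39×0.2033 + 0.36×1.3222 = 0.7990
E(R_P) = R_f + β_P × MRP = 4.65% + 0.7990 × 9.42% = 12.18%

12.18%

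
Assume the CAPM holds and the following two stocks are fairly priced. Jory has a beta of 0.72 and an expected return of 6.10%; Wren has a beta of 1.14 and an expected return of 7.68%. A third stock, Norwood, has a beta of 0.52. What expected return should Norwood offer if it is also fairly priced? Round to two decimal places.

5.35%

MRP (SML slope) = (7.68% − 6.10%) / (1.14 − 0.72) = 1.58% / 0.42 = 3.7619%
R_f (intercept) = 6.10% − 0.72 × 3.7619% = 3.3914%
E(R_Norwood) = R_f + β × MRP = 3.3914% + 0.52 × 3.7619% = 5.35%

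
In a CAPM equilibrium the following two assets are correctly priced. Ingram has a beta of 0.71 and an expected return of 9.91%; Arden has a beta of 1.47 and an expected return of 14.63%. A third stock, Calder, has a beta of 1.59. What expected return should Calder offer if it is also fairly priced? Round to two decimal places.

MRP (SML slope) = (14.63% − 9.91%) / (1.47 − 0.71) = 4.72% / 0.76 = 6.2105%
R_f (intercept) = 9.91% − 0.71 × 6.2105% = 5.5005%
E(R_Calder) = R_f + β × MRP = 5.5005% + 1.59 × 6.2105% = 15.38%

15.38%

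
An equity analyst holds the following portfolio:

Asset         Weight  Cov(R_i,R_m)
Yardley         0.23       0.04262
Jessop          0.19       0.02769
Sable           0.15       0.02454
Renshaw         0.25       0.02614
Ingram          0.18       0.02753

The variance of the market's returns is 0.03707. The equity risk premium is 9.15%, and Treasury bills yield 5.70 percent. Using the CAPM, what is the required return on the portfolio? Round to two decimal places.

13.16%

β_Yardley = 0.04262 / 0.03707 = 1.1497
β_Jessop = 0.02769 / 0.03707 = 0.7470
β_Sable = 0.02454 / 0.03707 = 0.6620
β_Renshaw = 0.02614 / 0.03707 = 0.7052
β_Ingram = 0.02753 / 0.03707 = 0.7426
β_P = Σ w_i β_i = 0.23×1.1497 + 0.19×0.7470 + 0.15×0.6620 + 0.25×0.7052 + 0.18×0.7426 = 0.8156
E(R_P) = R_f + β_P × MRP = 5.70% + 0.8156 × 9.15% = 13.16%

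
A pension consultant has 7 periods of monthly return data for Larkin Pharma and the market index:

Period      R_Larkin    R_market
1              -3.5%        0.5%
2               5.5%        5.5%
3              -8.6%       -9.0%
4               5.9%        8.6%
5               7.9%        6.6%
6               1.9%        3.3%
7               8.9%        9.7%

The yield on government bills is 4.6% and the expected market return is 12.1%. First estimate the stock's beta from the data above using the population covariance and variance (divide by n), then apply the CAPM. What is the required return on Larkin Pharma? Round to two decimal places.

11.89%

Mean R_i = (-3.5 + 5.5 − 8.6 + 5.9 + 7.9 + 1.9 + 8.9) / 7 = 2.5714%
Mean R_m = (0.5 + 5.5 − 9.0 + 8.6 + 6.6 + 3.3 + 9.7) / 7 = 3.6000%
Σ(R_i − R̄_i)(R_m − R̄_m) = 236.5800  ⇒  Cov = 236.5800 / 7 = 33.7971
Σ(R_m − R̄_m)² = 243.2800  ⇒  Var(R_m) = 243.2800 / 7 = 34.7543
β = Cov / Var(R_m) = 33.7971 / 34.7543 = 0.9725
MRP = 12.1% − 4.6% = 7.50%
E(R) = R_f + β × MRP = 4.6% + 0.9725 × 7.5% = 11.89%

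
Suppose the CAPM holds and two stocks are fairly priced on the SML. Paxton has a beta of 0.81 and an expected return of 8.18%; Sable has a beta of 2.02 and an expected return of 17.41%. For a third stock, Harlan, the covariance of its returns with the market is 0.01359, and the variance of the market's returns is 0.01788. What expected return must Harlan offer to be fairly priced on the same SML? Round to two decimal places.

MRP = (17.41% − 8.18%) / (2.02 − 0.81) = 7.6281%
R_f = 8.18% − 0.81 × 7.6281% = 2.0012%
β_Harlan = Cov / Var(R_m) = 0.01359 / 0.01788 = 0.7601
E(R_Harlan) = R_f + β × MRP = 2.0012% + 0.7601 × 7.6281% = 7.80%

7.80%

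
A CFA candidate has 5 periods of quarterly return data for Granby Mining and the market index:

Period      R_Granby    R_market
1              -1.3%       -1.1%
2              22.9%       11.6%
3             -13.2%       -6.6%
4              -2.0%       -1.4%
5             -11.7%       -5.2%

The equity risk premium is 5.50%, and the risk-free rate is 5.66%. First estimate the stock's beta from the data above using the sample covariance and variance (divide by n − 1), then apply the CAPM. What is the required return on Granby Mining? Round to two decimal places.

Mean R_i = (-1.3 + 22.9 − 13.2 − 2.0 − 11.7) / 5 = -1.0600%
Mean R_m = (-1.1 + 11.6 − 6.6 − 1.4 − 5.2) / 5 = -0.5400%
Σ(R_i − R̄_i)(R_m − R̄_m) = 414.9680  ⇒  Cov = 414.9680 / 4 = 103.7420
Σ(R_m − R̄_m)² = 206.8720  ⇒  Var(R_m) = 206.8720 / 4 = 51.7180
β = Cov / Var(R_m) = 103.7420 / 51.7180 = 2.0059
E(R) = R_f + β × MRP = 5.66% + 2.0059 × 5.50% = 16.69%

16.69%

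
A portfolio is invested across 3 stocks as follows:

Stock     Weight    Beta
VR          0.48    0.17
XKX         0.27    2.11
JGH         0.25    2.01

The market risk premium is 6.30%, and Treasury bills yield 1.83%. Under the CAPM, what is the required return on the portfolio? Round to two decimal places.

β_P = Σ w_i β_i = 0.48×0.17 + 0.27×2.11 + 0.25×2.01 = 1.1538
E(R_P) = R_f + β_P × MRP = 1.83% + 1.1538 × 6.30% = 9.10%

9.10%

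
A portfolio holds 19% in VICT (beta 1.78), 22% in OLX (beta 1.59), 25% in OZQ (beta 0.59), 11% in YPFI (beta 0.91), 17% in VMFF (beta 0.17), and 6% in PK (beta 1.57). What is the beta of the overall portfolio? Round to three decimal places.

β_P = Σ w_i β_i = 0.19×1.78 + 0.22×1.59 + 0.25×0.59 + 0.11×0.91 + 0.17×0.17 + 0.06×1.57 = 1.0587

1.059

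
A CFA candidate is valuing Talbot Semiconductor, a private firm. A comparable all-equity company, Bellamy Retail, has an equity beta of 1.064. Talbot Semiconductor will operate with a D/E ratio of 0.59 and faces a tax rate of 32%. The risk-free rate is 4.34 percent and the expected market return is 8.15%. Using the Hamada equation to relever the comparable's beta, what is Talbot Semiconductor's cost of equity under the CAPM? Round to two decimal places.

β_L = β_U × [1 + (1 − t)(D/E)] = 1.064 × [1 + (1 − 0.32) × 0.59]
    = 1.064 × [1 + 0.68 × 0.59] = 1.064 × 1.4012 = 1.4909
MRP = 8.15% − 4.34% = 3.81%
E(R) = R_f + β_L × MRP = 4.34% + 1.4909 × 3.81% = 10.02%

10.02%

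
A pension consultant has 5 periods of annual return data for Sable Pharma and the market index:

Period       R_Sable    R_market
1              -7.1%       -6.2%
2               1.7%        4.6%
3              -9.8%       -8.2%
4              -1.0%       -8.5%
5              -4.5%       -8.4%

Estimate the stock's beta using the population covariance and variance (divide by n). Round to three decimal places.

0.535

Mean R_i = (-7.1 + 1.7 − 9.8 − 1.0 − 4.5) / 5 = -4.1400%
Mean R_m = (-6.2 + 4.6 − 8.2 − 8.5 − 8.4) / 5 = -5.3400%
Σ(R_i − R̄_i)(R_m − R̄_m) = 67.9620  ⇒  Cov = 67.9620 / 5 = 13.5924
Σ(R_m − R̄_m)² = 127.0720  ⇒  Var(R_m) = 127.0720 / 5 = 25.4144
β = Cov / Var(R_m) = 13.5924 / 25.4144 = 0.5348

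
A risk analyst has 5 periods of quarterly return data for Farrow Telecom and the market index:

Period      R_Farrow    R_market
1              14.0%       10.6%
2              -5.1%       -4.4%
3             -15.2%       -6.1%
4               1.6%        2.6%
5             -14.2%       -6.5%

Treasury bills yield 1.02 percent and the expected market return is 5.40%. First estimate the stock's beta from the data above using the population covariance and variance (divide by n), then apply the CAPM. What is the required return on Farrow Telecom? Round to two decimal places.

8.06%

Mean R_i = (14.0 − 5.1 − 15.2 + 1.6 − 14.2) / 5 = -3.7800%
Mean R_m = (10.6 − 4.4 − 6.1 + 2.6 − 6.5) / 5 = -0.7600%
Σ(R_i − R̄_i)(R_m − R̄_m) = 345.6560  ⇒  Cov = 345.6560 / 5 = 69.1312
Σ(R_m − R̄_m)² = 215.0520  ⇒  Var(R_m) = 215.0520 / 5 = 43.0104
β = Cov / Var(R_m) = 69.1312 / 43.0104 = 1.6073
MRP = 5.40% − 1.02% = 4.38%
E(R) = R_f + β × MRP = 1.02% + 1.6073 × 4.38% = 8.06%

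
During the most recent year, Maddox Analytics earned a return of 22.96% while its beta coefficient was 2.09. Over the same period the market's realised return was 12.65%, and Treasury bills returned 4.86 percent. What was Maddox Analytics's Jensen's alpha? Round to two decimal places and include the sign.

Market excess return = 12.65% − 4.86% = 7.79%
CAPM benchmark = R_f + β(R_m − R_f) = 4.86% + 2.09 × 7.79% = 21.1411%
α = actual − benchmark = 22.96% − 21.1411% = +1.82%

+1.82%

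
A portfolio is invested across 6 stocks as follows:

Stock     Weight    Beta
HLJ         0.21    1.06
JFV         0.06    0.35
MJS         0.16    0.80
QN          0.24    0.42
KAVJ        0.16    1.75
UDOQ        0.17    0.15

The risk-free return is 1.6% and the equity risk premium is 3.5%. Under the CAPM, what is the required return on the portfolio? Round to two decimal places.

4.32%

β_P = Σ w_i β_i = 0.21×1.06 + 0.06×0.35 + 0.16×0.80 + 0.24×0.42 + 0.16×1.75 + 0.17×0.15 = 0.7779
E(R_P) = R_f + β_P × MRP = 1.6% + 0.7779 × 3.5% = 4.32%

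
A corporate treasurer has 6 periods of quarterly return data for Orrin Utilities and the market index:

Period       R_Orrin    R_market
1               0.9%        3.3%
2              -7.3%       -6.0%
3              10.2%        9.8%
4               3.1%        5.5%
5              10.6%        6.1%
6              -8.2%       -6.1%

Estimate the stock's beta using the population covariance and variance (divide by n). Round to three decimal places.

1.171

Mean R_i = (0.9 − 7.3 + 10.2 + 3.1 + 10.6 − 8.2) / 6 = 1.5500%
Mean R_m = (3.3 − 6.0 + 9.8 + 5.5 + 6.1 − 6.1) / 6 = 2.1000%
Σ(R_i − R̄_i)(R_m − R̄_m) = 258.9300  ⇒  Cov = 258.9300 / 6 = 43.1550
Σ(R_m − R̄_m)² = 221.1400  ⇒  Var(R_m) = 221.1400 / 6 = 36.8567
β = Cov / Var(R_m) = 43.1550 / 36.8567 = 1.1709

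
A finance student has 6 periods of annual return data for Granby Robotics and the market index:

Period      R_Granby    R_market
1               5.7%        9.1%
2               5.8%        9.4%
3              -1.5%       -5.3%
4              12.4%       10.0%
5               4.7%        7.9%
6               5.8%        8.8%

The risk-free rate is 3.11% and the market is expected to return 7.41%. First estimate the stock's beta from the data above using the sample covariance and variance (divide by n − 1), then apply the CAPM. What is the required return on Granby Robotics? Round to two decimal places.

Mean R_i = (5.7 + 5.8 − 1.5 + 12.4 + 4.7 + 5.8) / 6 = 5.4833%
Mean R_m = (9.1 + 9.4 − 5.3 + 10.0 + 7.9 + 8.8) / 6 = 6.6500%
Σ(R_i − R̄_i)(R_m − R̄_m) = 107.7250  ⇒  Cov = 107.7250 / 5 = 21.5450
Σ(R_m − R̄_m)² = 173.7750  ⇒  Var(R_m) = 173.7750 / 5 = 34.7550
β = Cov / Var(R_m) = 21.5450 / 34.7550 = 0.6199
MRP = 7.41% − 3.11% = 4.30%
E(R) = R_f + β × MRP = 3.11% + 0.6199 × 4.30% = 5.78%

5.78%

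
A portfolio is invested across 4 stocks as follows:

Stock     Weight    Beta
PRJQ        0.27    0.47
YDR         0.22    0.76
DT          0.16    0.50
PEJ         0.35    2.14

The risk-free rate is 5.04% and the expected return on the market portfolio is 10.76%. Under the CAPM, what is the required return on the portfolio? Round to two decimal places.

11.46%

β_P = Σ w_i β_i = 0.27×0.47 + 0.22×0.76 + 0.16×0.50 + 0.35×2.14 = 1.1231
MRP = 10.76% − 5.04% = 5.72%
E(R_P) = R_f + β_P × MRP = 5.04% + 1.1231 × 5.72% = 11.46%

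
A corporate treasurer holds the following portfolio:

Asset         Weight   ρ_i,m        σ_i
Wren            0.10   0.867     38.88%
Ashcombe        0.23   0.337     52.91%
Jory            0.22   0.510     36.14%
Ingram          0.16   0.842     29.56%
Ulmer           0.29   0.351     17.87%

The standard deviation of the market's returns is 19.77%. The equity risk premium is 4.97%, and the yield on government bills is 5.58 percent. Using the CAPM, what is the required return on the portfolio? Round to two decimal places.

9.94%

β_Wren = 0.867 × 38.88% / 19.77% = 1.7051
β_Ashcombe = 0.337 × 52.91% / 19.77% = 0.9019
β_Jory = 0.510 × 36.14% / 19.77% = 0.9323
β_Ingram = 0.842 × 29.56% / 19.77% = 1.2590
β_Ulmer = 0.351 × 17.87% / 19.77% = 0.3173
β_P = Σ w_i β_i = 0.10×1.7051 + 0.23×0.9019 + 0.22×0.9323 + 0.16×1.2590 + 0.29×0.3173 = 0.8765
E(R_P) = R_f + β_P × MRP = 5.58% + 0.8765 × 4.97% = 9.94%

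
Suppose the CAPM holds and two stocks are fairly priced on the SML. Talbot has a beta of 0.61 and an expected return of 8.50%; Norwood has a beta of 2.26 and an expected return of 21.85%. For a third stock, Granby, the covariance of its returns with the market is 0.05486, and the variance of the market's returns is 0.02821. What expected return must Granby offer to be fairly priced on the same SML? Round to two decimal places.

MRP = (21.85% − 8.50%) / (2.26 − 0.61) = 8.0909%
R_f = 8.50% − 0.61 × 8.0909% = 3.5646%
β_Granby = Cov / Var(R_m) = 0.05486 / 0.02821 = 1.9447
E(R_Granby) = R_f + β × MRP = 3.5646% + 1.9447 × 8.0909% = 19.30%

19.30%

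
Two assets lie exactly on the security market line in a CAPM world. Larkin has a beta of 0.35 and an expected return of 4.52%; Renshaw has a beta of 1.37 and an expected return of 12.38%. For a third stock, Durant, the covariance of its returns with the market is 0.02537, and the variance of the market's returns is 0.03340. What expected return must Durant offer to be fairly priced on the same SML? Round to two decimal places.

MRP = (12.38% − 4.52%) / (1.37 − 0.35) = 7.7059%
R_f = 4.52% − 0.35 × 7.7059% = 1.8229%
β_Durant = Cov / Var(R_m) = 0.02537 / 0.03340 = 0.7596
E(R_Durant) = R_f + β × MRP = 1.8229% + 0.7596 × 7.7059% = 7.68%

7.68%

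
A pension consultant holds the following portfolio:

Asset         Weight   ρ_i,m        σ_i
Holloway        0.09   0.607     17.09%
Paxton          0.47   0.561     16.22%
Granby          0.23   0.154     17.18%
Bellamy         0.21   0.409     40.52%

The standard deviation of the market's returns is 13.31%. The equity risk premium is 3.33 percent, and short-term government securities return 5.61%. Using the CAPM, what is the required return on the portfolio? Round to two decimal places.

β_Holloway = 0.607 × 17.09% / 13.31% = 0.7794
β_Paxton = 0.561 × 16.22% / 13.31% = 0.6837
β_Granby = 0.154 × 17.18% / 13.31% = 0.1988
β_Bellamy = 0.409 × 40.52% / 13.31% = 1.2451
β_P = Σ w_i β_i = 0.09×0.7794 + 0.47×0.6837 + 0.23×0.1988 + 0.21×1.2451 = 0.6987
E(R_P) = R_f + β_P × MRP = 5.61% + 0.6987 × 3.33% = 7.94%

7.94%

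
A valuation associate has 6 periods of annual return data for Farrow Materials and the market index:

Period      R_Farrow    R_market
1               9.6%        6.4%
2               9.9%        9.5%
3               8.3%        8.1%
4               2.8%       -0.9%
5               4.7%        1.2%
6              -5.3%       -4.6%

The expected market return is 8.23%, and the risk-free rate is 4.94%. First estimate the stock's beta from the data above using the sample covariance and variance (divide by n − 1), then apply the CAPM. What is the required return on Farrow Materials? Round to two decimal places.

Mean R_i = (9.6 + 9.9 + 8.3 + 2.8 + 4.7 − 5.3) / 6 = 5.0000%
Mean R_m = (6.4 + 9.5 + 8.1 − 0.9 + 1.2 − 4.6) / 6 = 3.2833%
Σ(R_i − R̄_i)(R_m − R̄_m) = 151.7200  ⇒  Cov = 151.7200 / 5 = 30.3440
Σ(R_m − R̄_m)² = 155.5483  ⇒  Var(R_m) = 155.5483 / 5 = 31.1097
β = Cov / Var(R_m) = 30.3440 / 31.1097 = 0.9754
MRP = 8.23% − 4.94% = 3.29%
E(R) = R_f + β × MRP = 4.94% + 0.9754 × 3.29% = 8.15%

8.15%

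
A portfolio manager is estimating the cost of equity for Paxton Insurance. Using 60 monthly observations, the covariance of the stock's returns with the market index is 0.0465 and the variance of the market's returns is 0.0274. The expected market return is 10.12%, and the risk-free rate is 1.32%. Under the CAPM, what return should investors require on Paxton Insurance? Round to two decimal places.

16.25%

β = Cov(R_i, R_m) / Var(R_m) = 0.0465 / 0.0274 = 1.6971
MRP = 10.12% − 1.32% = 8.80%
E(R) = R_f + β × MRP = 1.32% + 1.6971 × 8.80% = 16.25%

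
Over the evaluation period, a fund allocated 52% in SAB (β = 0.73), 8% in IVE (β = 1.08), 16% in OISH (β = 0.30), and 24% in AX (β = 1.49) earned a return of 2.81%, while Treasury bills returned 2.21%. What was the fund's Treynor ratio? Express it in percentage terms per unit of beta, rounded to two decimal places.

0.69%

β_P = 0.52×0.73 + 0.08×1.08 + 0.16×0.30 + 0.24×1.49 = 0.8716
Treynor = (R_P − R_f) / β_P = (2.81% − 2.21%) / 0.8716 = 0.60% / 0.8716 = 0.69%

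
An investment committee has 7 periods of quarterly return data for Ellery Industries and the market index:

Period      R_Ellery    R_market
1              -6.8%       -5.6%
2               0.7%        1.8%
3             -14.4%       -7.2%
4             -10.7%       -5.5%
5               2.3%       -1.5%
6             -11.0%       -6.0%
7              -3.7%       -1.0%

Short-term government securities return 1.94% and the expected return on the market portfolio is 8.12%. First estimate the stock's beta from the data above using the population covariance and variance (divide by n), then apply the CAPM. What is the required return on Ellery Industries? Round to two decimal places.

12.36%

Mean R_i = (-6.8 + 0.7 − 14.4 − 10.7 + 2.3 − 11.0 − 3.7) / 7 = -6.2286%
Mean R_m = (-5.6 + 1.8 − 7.2 − 5.5 − 1.5 − 6.0 − 1.0) / 7 = -3.5714%
Σ(R_i − R̄_i)(R_m − R̄_m) = 112.4057  ⇒  Cov = 112.4057 / 7 = 16.0580
Σ(R_m − R̄_m)² = 66.6543  ⇒  Var(R_m) = 66.6543 / 7 = 9.5220
β = Cov / Var(R_m) = 16.0580 / 9.5220 = 1.6864
MRP = 8.12% − 1.94% = 6.18%
E(R) = R_f + β × MRP = 1.94% + 1.6864 × 6.18% = 12.36%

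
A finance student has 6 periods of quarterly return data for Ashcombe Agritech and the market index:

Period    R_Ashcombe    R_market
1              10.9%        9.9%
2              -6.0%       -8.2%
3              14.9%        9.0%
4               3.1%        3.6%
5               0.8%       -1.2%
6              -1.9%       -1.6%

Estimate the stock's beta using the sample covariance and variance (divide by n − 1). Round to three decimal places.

1.089

Mean R_i = (10.9 − 6.0 + 14.9 + 3.1 + 0.8 − 1.9) / 6 = 3.6333%
Mean R_m = (9.9 − 8.2 + 9.0 + 3.6 − 1.2 − 1.6) / 6 = 1.9167%
Σ(R_i − R̄_i)(R_m − R̄_m) = 262.6667  ⇒  Cov = 262.6667 / 5 = 52.5333
Σ(R_m − R̄_m)² = 241.1683  ⇒  Var(R_m) = 241.1683 / 5 = 48.2337
β = Cov / Var(R_m) = 52.5333 / 48.2337 = 1.0891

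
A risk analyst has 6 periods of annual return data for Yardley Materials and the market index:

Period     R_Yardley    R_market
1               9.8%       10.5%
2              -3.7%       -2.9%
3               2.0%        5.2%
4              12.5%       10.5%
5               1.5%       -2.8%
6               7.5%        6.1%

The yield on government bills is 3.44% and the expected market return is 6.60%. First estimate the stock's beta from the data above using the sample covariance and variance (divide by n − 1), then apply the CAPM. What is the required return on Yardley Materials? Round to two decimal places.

Mean R_i = (9.8 − 3.7 + 2.0 + 12.5 + 1.5 + 7.5) / 6 = 4.9333%
Mean R_m = (10.5 − 2.9 + 5.2 + 10.5 − 2.8 + 6.1) / 6 = 4.4333%
Σ(R_i − R̄_i)(R_m − R̄_m) = 165.6033  ⇒  Cov = 165.6033 / 5 = 33.1207
Σ(R_m − R̄_m)² = 183.0733  ⇒  Var(R_m) = 183.0733 / 5 = 36.6147
β = Cov / Var(R_m) = 33.1207 / 36.6147 = 0.9046
MRP = 6.60% − 3.44% = 3.16%
E(R) = R_f + β × MRP = 3.44% + 0.9046 × 3.16% = 6.30%

6.30%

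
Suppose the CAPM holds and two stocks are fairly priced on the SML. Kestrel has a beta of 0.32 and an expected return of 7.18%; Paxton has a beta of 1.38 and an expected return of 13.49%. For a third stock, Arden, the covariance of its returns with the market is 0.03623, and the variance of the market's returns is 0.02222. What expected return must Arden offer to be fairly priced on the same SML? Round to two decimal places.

MRP = (13.49% − 7.18%) / (1.38 − 0.32) = 5.9528%
R_f = 7.18% − 0.32 × 5.9528% = 5.2751%
β_Arden = Cov / Var(R_m) = 0.03623 / 0.02222 = 1.6305
E(R_Arden) = R_f + β × MRP = 5.2751% + 1.6305 × 5.9528% = 14.98%

14.98%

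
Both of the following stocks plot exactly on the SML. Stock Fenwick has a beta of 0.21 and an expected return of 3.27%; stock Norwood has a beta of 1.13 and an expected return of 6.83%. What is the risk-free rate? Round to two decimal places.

2.46%

Both satisfy E(R) = R_f + β·MRP, so the slope of the SML is
MRP = (6.83% − 3.27%) / (1.13 − 0.21) = 3.56% / 0.92 = 3.8696%
R_f = E(R_Fenwick) − β_Fenwick·MRP = 3.27% − 0.21 × 3.8696% = 2.4574%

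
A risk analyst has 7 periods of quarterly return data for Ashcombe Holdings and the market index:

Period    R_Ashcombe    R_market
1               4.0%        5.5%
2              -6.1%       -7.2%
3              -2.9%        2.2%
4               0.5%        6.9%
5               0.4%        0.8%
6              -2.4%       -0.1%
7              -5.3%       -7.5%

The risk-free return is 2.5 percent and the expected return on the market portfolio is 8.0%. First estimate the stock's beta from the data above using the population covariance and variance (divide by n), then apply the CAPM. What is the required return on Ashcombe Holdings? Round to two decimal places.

5.50%

Mean R_i = (4.0 − 6.1 − 2.9 + 0.5 + 0.4 − 2.4 − 5.3) / 7 = -1.6857%
Mean R_m = (5.5 − 7.2 + 2.2 + 6.9 + 0.8 − 0.1 − 7.5) / 7 = 0.0857%
Σ(R_i − R̄_i)(R_m − R̄_m) = 104.3114  ⇒  Cov = 104.3114 / 7 = 14.9016
Σ(R_m − R̄_m)² = 191.3886  ⇒  Var(R_m) = 191.3886 / 7 = 27.3412
β = Cov / Var(R_m) = 14.9016 / 27.3412 = 0.5450
MRP = 8.0% − 2.5% = 5.50%
E(R) = R_f + β × MRP = 2.5% + 0.5450 × 5.5% = 5.50%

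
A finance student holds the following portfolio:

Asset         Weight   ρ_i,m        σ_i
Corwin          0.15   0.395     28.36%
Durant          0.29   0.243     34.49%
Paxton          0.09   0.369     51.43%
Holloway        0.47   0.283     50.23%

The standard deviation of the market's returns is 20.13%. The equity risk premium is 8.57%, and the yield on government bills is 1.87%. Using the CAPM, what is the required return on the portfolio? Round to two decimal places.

7.19%

β_Corwin = 0.395 × 28.36% / 20.13% = 0.5565
β_Durant = 0.243 × 34.49% / 20.13% = 0.4163
β_Paxton = 0.369 × 51.43% / 20.13% = 0.9428
β_Holloway = 0.283 × 50.23% / 20.13% = 0.7062
β_P = Σ w_i β_i = 0.15×0.5565 + 0.29×0.4163 + 0.09×0.9428 + 0.47×0.7062 = 0.6210
E(R_P) = R_f + β_P × MRP = 1.87% + 0.6210 × 8.57% = 7.19%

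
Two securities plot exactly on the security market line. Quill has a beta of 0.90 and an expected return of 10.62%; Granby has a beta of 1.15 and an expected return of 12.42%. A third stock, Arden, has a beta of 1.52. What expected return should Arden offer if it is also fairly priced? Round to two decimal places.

15.08%

MRP (SML slope) = (12.42% − 10.62%) / (1.15 − 0.90) = 1.80% / 0.25 = 7.2000%
R_f (intercept) = 10.62% − 0.90 × 7.2000% = 4.1400%
E(R_Arden) = R_f + β × MRP = 4.1400% + 1.52 × 7.2000% = 15.08%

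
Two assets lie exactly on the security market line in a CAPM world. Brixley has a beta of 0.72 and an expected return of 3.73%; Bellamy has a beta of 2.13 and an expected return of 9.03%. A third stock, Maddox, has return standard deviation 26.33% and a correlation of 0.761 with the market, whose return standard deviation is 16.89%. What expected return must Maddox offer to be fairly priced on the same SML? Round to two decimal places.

MRP = (9.03% − 3.73%) / (2.13 − 0.72) = 3.7589%
R_f = 3.73% − 0.72 × 3.7589% = 1.0236%
β_Maddox = ρ·σ_i/σ_m = 0.761 × 26.33 / 16.89 = 1.1863
E(R_Maddox) = R_f + β × MRP = 1.0236% + 1.1863 × 3.7589% = 5.48%

5.48%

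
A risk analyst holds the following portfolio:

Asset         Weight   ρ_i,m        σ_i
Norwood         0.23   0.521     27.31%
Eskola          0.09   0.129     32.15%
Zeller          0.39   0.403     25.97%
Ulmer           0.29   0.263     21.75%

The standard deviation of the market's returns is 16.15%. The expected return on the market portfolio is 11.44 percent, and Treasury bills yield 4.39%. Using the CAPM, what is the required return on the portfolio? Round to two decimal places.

β_Norwood = 0.521 × 27.31% / 16.15% = 0.8810
β_Eskola = 0.129 × 32.15% / 16.15% = 0.2568
β_Zeller = 0.403 × 25.97% / 16.15% = 0.6480
β_Ulmer = 0.263 × 21.75% / 16.15% = 0.3542
β_P = Σ w_i β_i = 0.23×0.8810 + 0.09×0.2568 + 0.39×0.6480 + 0.29×0.3542 = 0.5812
MRP = 11.44% − 4.39% = 7.05%
E(R_P) = R_f + β_P × MRP = 4.39% + 0.5812 × 7.05% = 8.49%

8.49%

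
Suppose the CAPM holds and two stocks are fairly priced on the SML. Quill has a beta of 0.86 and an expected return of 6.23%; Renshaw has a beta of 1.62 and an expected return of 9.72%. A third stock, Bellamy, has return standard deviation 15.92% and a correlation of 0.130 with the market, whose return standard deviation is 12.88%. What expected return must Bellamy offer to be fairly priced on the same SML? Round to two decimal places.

MRP = (9.72% − 6.23%) / (1.62 − 0.86) = 4.5921%
R_f = 6.23% − 0.86 × 4.5921% = 2.2808%
β_Bellamy = ρ·σ_i/σ_m = 0.130 × 15.92 / 12.88 = 0.1607
E(R_Bellamy) = R_f + β × MRP = 2.2808% + 0.1607 × 4.5921% = 3.02%

3.02%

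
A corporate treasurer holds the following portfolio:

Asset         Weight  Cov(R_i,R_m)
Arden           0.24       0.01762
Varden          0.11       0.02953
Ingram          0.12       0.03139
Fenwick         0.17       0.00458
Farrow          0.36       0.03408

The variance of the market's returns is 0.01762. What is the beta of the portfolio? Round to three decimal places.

1.379

β_Arden = 0.01762 / 0.01762 = 1.0000
β_Varden = 0.02953 / 0.01762 = 1.6759
β_Ingram = 0.03139 / 0.01762 = 1.7815
β_Fenwick = 0.00458 / 0.01762 = 0.2599
β_Farrow = 0.03408 / 0.01762 = 1.9342
β_P = Σ w_i β_i = 0.24×1.0000 + 0.11×1.6759 + 0.12×1.7815 + 0.17×0.2599 + 0.36×1.9342 = 1.3786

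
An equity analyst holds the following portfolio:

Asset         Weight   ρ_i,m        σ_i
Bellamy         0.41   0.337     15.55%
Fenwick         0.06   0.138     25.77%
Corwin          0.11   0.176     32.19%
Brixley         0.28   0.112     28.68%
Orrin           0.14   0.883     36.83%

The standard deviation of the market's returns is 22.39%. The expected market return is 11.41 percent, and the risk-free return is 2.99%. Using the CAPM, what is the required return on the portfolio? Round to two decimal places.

6.16%

β_Bellamy = 0.337 × 15.55% / 22.39% = 0.2340
β_Fenwick = 0.138 × 25.77% / 22.39% = 0.1588
β_Corwin = 0.176 × 32.19% / 22.39% = 0.2530
β_Brixley = 0.112 × 28.68% / 22.39% = 0.1435
β_Orrin = 0.883 × 36.83% / 22.39% = 1.4525
β_P = Σ w_i β_i = 0.41×0.2340 + 0.06×0.1588 + 0.11×0.2530 + 0.28×0.1435 + 0.14×1.4525 = 0.3768
MRP = 11.41% − 2.99% = 8.42%
E(R_P) = R_f + β_P × MRP = 2.99% + 0.3768 × 8.42% = 6.16%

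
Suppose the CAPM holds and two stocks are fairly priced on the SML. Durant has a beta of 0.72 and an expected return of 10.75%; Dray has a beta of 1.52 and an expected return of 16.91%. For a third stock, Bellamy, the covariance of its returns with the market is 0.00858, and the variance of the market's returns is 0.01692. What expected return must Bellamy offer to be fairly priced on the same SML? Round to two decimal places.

MRP = (16.91% − 10.75%) / (1.52 − 0.72) = 7.7000%
R_f = 10.75% − 0.72 × 7.7000% = 5.2060%
β_Bellamy = Cov / Var(R_m) = 0.00858 / 0.01692 = 0.5071
E(R_Bellamy) = R_f + β × MRP = 5.2060% + 0.5071 × 7.7000% = 9.11%

9.11%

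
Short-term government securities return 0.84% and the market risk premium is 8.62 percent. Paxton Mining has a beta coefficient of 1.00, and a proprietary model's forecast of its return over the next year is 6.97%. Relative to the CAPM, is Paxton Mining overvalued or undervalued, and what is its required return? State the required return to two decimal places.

Required return = R_f + β·MRP = 0.84% + 1.00 × 8.62% = 9.46%
Forecast 6.97% < required 9.46% → the stock plots below the SML → overvalued.

Overvalued; required return 9.46%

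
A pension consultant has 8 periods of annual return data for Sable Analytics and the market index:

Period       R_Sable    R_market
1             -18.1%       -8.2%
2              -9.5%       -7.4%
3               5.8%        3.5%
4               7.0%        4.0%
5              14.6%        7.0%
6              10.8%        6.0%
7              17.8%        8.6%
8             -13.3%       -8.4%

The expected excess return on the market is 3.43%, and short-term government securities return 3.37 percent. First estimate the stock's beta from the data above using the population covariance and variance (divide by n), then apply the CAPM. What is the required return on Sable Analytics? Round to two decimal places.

9.65%

Mean R_i = (-18.1 − 9.5 + 5.8 + 7.0 + 14.6 + 10.8 + 17.8 − 13.3) / 8 = 1.8875%
Mean R_m = (-8.2 − 7.4 + 3.5 + 4.0 + 7.0 + 6.0 + 8.6 − 8.4) / 8 = 0.6375%
Σ(R_i − R̄_i)(R_m − R̄_m) = 689.1938  ⇒  Cov = 689.1938 / 8 = 86.1492
Σ(R_m − R̄_m)² = 376.5188  ⇒  Var(R_m) = 376.5188 / 8 = 47.0649
β = Cov / Var(R_m) = 86.1492 / 47.0649 = 1.8304
E(R) = R_f + β × MRP = 3.37% + 1.8304 × 3.43% = 9.65%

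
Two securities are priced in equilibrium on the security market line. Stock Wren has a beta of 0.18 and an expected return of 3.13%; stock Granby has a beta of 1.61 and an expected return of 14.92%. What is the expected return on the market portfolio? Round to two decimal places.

9.89%

Both satisfy E(R) = R_f + β·MRP, so the slope of the SML is
MRP = (14.92% − 3.13%) / (1.61 − 0.18) = 11.79% / 1.43 = 8.2448%
R_f = E(R_Wren) − β_Wren·MRP = 3.13% − 0.18 × 8.2448% = 1.6459%
E(R_m) = R_f + MRP = 1.6459% + 8.2448% = 9.89%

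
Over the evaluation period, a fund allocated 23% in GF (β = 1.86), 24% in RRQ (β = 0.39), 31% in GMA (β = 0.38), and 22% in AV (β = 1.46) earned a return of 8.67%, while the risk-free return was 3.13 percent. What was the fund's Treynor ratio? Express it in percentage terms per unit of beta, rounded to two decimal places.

5.77%

β_P = 0.23×1.86 + 0.24×0.39 + 0.31×0.38 + 0.22×1.46 = 0.9604
Treynor = (R_P − R_f) / β_P = (8.67% − 3.13%) / 0.9604 = 5.54% / 0.9604 = 5.77%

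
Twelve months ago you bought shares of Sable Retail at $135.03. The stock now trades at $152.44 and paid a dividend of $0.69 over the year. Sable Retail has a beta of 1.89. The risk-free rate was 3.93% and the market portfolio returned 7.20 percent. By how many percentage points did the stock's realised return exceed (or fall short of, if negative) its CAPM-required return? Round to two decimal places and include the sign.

Realised HPR = (P1 + D1 − P0) / P0 = (152.44 + 0.69 − 135.03) / 135.03 = 18.10 / 135.03 = 13.4044%
MRP = 7.20% − 3.93% = 3.27%
CAPM required = R_f + β·MRP = 3.93% + 1.89 × 3.27% = 10.1103%
α = realised − required = 13.4044% − 10.1103% = +3.29%

+3.29%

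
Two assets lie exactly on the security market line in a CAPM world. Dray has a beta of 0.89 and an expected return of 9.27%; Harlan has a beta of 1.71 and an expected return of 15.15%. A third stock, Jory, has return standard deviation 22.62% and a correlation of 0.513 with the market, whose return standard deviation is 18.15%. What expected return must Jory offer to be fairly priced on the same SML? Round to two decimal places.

7.47%

MRP = (15.15% − 9.27%) / (1.71 − 0.89) = 7.1707%
R_f = 9.27% − 0.89 × 7.1707% = 2.8881%
β_Jory = ρ·σ_i/σ_m = 0.513 × 22.62 / 18.15 = 0.6393
E(R_Jory) = R_f + β × MRP = 2.8881% + 0.6393 × 7.1707% = 7.47%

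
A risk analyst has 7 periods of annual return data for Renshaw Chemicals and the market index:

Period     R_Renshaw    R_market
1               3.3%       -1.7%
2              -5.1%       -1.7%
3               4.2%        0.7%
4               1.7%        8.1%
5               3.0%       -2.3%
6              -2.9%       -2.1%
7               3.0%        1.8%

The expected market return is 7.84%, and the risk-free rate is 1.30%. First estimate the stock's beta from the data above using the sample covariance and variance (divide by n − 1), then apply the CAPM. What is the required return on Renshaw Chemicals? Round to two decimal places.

2.98%

Mean R_i = (3.3 − 5.1 + 4.2 + 1.7 + 3.0 − 2.9 + 3.0) / 7 = 1.0286%
Mean R_m = (-1.7 − 1.7 + 0.7 + 8.1 − 2.3 − 2.1 + 1.8) / 7 = 0.4000%
Σ(R_i − R̄_i)(R_m − R̄_m) = 21.4800  ⇒  Cov = 21.4800 / 6 = 3.5800
Σ(R_m − R̄_m)² = 83.7000  ⇒  Var(R_m) = 83.7000 / 6 = 13.9500
β = Cov / Var(R_m) = 3.5800 / 13.9500 = 0.2566
MRP = 7.84% − 1.30% = 6.54%
E(R) = R_f + β × MRP = 1.30% + 0.2566 × 6.54% = 2.98%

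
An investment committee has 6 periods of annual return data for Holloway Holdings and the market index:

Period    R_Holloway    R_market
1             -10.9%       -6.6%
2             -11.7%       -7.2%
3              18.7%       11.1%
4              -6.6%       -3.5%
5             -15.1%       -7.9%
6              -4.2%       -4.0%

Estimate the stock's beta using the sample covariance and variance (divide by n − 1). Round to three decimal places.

Mean R_i = (-10.9 − 11.7 + 18.7 − 6.6 − 15.1 − 4.2) / 6 = -4.9667%
Mean R_m = (-6.6 − 7.2 + 11.1 − 3.5 − 7.9 − 4.0) / 6 = -3.0167%
Σ(R_i − R̄_i)(R_m − R̄_m) = 433.0433  ⇒  Cov = 433.0433 / 5 = 86.6087
Σ(R_m − R̄_m)² = 254.6683  ⇒  Var(R_m) = 254.6683 / 5 = 50.9337
β = Cov / Var(R_m) = 86.6087 / 50.9337 = 1.7004

1.700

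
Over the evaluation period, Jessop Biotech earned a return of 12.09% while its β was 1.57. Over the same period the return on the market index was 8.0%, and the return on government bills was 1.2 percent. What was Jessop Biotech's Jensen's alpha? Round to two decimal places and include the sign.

Market excess return = 8.0% − 1.2% = 6.80%
CAPM benchmark = R_f + β(R_m − R_f) = 1.2% + 1.57 × 6.8% = 11.8760%
α = actual − benchmark = 12.09% − 11.8760% = +0.21%

+0.21%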